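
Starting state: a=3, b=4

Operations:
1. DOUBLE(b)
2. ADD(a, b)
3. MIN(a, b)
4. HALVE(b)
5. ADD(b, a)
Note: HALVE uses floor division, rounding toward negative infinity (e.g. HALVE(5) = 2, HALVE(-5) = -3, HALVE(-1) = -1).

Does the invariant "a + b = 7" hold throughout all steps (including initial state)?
No, violated after step 1

The invariant is violated after step 1.

State at each step:
Initial: a=3, b=4
After step 1: a=3, b=8
After step 2: a=11, b=8
After step 3: a=8, b=8
After step 4: a=8, b=4
After step 5: a=8, b=12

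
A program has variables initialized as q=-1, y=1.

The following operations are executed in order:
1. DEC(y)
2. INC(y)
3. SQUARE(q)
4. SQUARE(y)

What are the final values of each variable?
{q: 1, y: 1}

Step-by-step execution:
Initial: q=-1, y=1
After step 1 (DEC(y)): q=-1, y=0
After step 2 (INC(y)): q=-1, y=1
After step 3 (SQUARE(q)): q=1, y=1
After step 4 (SQUARE(y)): q=1, y=1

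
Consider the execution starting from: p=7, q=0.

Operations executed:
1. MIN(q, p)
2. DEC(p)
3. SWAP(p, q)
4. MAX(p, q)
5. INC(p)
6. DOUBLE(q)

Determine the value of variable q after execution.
q = 12

Tracing execution:
Step 1: MIN(q, p) → q = 0
Step 2: DEC(p) → q = 0
Step 3: SWAP(p, q) → q = 6
Step 4: MAX(p, q) → q = 6
Step 5: INC(p) → q = 6
Step 6: DOUBLE(q) → q = 12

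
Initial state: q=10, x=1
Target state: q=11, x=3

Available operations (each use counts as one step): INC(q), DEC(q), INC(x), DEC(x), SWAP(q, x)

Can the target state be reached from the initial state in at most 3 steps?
Yes

Path (3 steps): INC(q) → INC(x) → INC(x)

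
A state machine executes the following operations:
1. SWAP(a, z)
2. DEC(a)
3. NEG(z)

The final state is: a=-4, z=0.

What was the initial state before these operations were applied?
a=0, z=-3

Working backwards:
Final state: a=-4, z=0
Before step 3 (NEG(z)): a=-4, z=0
Before step 2 (DEC(a)): a=-3, z=0
Before step 1 (SWAP(a, z)): a=0, z=-3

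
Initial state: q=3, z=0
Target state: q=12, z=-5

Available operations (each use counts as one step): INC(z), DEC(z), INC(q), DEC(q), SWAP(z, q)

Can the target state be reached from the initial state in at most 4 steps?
No

The target state cannot be reached within 4 steps.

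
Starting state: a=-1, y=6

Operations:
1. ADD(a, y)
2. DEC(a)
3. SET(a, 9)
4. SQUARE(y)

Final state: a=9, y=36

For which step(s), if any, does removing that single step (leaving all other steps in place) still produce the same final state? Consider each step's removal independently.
Step(s) 1, 2

Testing removal of each single step:
Without step 1: final = a=9, y=36 (same)
Without step 2: final = a=9, y=36 (same)
Without step 3: final = a=4, y=36 (different)
Without step 4: final = a=9, y=6 (different)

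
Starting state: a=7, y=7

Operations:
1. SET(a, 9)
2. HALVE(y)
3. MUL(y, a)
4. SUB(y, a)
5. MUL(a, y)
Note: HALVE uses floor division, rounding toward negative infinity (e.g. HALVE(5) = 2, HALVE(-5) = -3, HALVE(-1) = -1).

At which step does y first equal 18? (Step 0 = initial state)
Step 4

Tracing y:
Initial: y = 7
After step 1: y = 7
After step 2: y = 3
After step 3: y = 27
After step 4: y = 18 ← first occurrence
After step 5: y = 18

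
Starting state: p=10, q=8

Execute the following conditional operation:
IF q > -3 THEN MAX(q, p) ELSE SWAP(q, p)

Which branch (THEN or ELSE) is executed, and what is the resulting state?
Branch: THEN, Final state: p=10, q=10

Evaluating condition: q > -3
q = 8
Condition is True, so THEN branch executes
After MAX(q, p): p=10, q=10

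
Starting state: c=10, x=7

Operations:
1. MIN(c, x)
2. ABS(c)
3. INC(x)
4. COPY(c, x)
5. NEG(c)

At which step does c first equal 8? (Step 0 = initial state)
Step 4

Tracing c:
Initial: c = 10
After step 1: c = 7
After step 2: c = 7
After step 3: c = 7
After step 4: c = 8 ← first occurrence
After step 5: c = -8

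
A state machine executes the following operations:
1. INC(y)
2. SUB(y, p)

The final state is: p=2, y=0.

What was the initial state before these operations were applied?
p=2, y=1

Working backwards:
Final state: p=2, y=0
Before step 2 (SUB(y, p)): p=2, y=2
Before step 1 (INC(y)): p=2, y=1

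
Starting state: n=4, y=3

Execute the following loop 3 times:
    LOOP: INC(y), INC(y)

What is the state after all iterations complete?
n=4, y=9

Iteration trace:
Start: n=4, y=3
After iteration 1: n=4, y=5
After iteration 2: n=4, y=7
After iteration 3: n=4, y=9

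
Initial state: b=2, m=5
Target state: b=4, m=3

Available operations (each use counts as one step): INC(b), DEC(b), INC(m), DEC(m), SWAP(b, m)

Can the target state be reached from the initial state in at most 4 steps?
Yes

Path (3 steps): INC(b) → DEC(m) → SWAP(b, m)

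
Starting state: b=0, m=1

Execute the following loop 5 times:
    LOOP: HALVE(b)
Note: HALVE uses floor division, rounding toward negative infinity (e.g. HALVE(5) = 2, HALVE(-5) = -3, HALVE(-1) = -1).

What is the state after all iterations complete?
b=0, m=1

Iteration trace:
Start: b=0, m=1
After iteration 1: b=0, m=1
After iteration 2: b=0, m=1
After iteration 3: b=0, m=1
After iteration 4: b=0, m=1
After iteration 5: b=0, m=1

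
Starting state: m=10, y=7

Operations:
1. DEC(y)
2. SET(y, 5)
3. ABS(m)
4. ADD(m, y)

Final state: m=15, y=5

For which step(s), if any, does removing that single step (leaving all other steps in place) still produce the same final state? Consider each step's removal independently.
Step(s) 1, 3

Testing removal of each single step:
Without step 1: final = m=15, y=5 (same)
Without step 2: final = m=16, y=6 (different)
Without step 3: final = m=15, y=5 (same)
Without step 4: final = m=10, y=5 (different)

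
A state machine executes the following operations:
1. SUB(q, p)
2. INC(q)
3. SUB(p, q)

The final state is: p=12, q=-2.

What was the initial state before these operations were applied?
p=10, q=7

Working backwards:
Final state: p=12, q=-2
Before step 3 (SUB(p, q)): p=10, q=-2
Before step 2 (INC(q)): p=10, q=-3
Before step 1 (SUB(q, p)): p=10, q=7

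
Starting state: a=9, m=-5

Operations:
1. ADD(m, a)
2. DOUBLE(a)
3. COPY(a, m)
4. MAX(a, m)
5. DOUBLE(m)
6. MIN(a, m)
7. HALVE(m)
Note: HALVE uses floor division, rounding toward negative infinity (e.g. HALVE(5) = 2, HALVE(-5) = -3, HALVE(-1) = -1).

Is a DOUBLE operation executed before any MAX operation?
Yes

First DOUBLE: step 2
First MAX: step 4
Since 2 < 4, DOUBLE comes first.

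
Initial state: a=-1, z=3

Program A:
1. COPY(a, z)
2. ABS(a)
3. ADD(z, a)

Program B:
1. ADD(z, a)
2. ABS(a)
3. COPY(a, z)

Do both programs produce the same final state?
No

Program A final state: a=3, z=6
Program B final state: a=2, z=2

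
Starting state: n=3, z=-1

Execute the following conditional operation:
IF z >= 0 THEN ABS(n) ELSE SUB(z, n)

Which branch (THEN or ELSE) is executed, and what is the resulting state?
Branch: ELSE, Final state: n=3, z=-4

Evaluating condition: z >= 0
z = -1
Condition is False, so ELSE branch executes
After SUB(z, n): n=3, z=-4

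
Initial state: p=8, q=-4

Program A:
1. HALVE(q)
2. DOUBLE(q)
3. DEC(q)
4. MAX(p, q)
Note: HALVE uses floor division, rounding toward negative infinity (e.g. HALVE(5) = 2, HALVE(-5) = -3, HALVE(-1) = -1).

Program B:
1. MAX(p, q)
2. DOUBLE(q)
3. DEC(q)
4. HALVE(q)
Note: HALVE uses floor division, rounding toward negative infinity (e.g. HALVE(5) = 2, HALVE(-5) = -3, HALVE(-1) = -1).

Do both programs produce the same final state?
Yes

Program A final state: p=8, q=-5
Program B final state: p=8, q=-5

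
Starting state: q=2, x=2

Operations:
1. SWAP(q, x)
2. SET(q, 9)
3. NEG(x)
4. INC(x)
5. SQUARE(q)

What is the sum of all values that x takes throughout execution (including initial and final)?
2

Values of x at each step:
Initial: x = 2
After step 1: x = 2
After step 2: x = 2
After step 3: x = -2
After step 4: x = -1
After step 5: x = -1
Sum = 2 + 2 + 2 + -2 + -1 + -1 = 2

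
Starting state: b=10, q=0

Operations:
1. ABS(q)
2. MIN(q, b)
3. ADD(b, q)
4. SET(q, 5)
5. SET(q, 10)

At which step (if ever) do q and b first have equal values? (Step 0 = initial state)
Step 5

q and b first become equal after step 5.

Comparing values at each step:
Initial: q=0, b=10
After step 1: q=0, b=10
After step 2: q=0, b=10
After step 3: q=0, b=10
After step 4: q=5, b=10
After step 5: q=10, b=10 ← equal!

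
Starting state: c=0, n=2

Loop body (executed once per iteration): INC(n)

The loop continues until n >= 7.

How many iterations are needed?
5

Tracing iterations:
Initial: c=0, n=2
After iteration 1: c=0, n=3
After iteration 2: c=0, n=4
After iteration 3: c=0, n=5
After iteration 4: c=0, n=6
After iteration 5: c=0, n=7
n >= 7 now holds, so the loop exits after 5 iterations.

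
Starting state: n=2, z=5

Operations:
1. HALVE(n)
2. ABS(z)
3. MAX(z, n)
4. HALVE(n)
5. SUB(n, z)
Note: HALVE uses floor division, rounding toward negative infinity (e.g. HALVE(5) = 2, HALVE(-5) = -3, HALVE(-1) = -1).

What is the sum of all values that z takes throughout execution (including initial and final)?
30

Values of z at each step:
Initial: z = 5
After step 1: z = 5
After step 2: z = 5
After step 3: z = 5
After step 4: z = 5
After step 5: z = 5
Sum = 5 + 5 + 5 + 5 + 5 + 5 = 30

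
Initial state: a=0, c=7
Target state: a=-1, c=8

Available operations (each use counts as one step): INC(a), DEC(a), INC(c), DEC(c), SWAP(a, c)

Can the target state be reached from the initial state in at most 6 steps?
Yes

Path (2 steps): DEC(a) → INC(c)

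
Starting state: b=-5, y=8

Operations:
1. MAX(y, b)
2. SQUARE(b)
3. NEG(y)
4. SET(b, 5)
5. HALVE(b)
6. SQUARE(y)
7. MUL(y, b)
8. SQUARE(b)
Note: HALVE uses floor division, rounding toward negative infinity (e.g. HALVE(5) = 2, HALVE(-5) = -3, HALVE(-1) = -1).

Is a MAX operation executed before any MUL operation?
Yes

First MAX: step 1
First MUL: step 7
Since 1 < 7, MAX comes first.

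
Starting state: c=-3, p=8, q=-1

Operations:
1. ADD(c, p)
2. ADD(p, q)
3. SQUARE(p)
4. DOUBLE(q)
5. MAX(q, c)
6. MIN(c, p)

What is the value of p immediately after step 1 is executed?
p = 8

Tracing p through execution:
Initial: p = 8
After step 1 (ADD(c, p)): p = 8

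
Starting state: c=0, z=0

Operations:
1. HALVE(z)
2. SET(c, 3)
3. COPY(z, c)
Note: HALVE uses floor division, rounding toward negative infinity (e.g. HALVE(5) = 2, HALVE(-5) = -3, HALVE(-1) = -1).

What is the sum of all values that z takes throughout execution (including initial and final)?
3

Values of z at each step:
Initial: z = 0
After step 1: z = 0
After step 2: z = 0
After step 3: z = 3
Sum = 0 + 0 + 0 + 3 = 3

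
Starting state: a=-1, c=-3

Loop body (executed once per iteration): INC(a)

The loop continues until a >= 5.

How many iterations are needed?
6

Tracing iterations:
Initial: a=-1, c=-3
After iteration 1: a=0, c=-3
After iteration 2: a=1, c=-3
After iteration 3: a=2, c=-3
After iteration 4: a=3, c=-3
After iteration 5: a=4, c=-3
After iteration 6: a=5, c=-3
a >= 5 now holds, so the loop exits after 6 iterations.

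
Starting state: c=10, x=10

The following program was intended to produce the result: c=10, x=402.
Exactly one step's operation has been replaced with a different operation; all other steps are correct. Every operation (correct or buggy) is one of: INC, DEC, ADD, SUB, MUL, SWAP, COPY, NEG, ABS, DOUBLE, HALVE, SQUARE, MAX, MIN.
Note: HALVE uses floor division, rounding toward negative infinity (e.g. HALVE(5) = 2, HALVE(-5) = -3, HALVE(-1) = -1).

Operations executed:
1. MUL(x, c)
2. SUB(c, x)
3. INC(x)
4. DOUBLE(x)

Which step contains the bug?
Step 2

Trace with buggy code:
Initial: c=10, x=10
After step 1: c=10, x=100
After step 2: c=-90, x=100
After step 3: c=-90, x=101
After step 4: c=-90, x=202
Actual final c=-90, x=202 ≠ expected c=10, x=402.
Step 2 is the only position where a single-operation replacement can produce the expected result.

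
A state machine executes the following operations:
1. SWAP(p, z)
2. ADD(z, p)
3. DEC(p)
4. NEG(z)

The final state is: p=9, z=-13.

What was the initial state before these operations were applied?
p=3, z=10

Working backwards:
Final state: p=9, z=-13
Before step 4 (NEG(z)): p=9, z=13
Before step 3 (DEC(p)): p=10, z=13
Before step 2 (ADD(z, p)): p=10, z=3
Before step 1 (SWAP(p, z)): p=3, z=10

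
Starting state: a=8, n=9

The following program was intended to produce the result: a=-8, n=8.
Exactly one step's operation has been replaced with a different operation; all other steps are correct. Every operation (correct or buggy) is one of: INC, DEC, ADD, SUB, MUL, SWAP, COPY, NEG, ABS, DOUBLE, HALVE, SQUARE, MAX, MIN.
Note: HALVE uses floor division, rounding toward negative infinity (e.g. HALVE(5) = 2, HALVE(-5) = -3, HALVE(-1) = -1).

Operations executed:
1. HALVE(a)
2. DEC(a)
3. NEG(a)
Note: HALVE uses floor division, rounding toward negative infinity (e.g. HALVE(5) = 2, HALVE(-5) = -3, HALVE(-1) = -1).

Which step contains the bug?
Step 1

Trace with buggy code:
Initial: a=8, n=9
After step 1: a=4, n=9
After step 2: a=3, n=9
After step 3: a=-3, n=9
Actual final a=-3, n=9 ≠ expected a=-8, n=8.
Step 1 is the only position where a single-operation replacement can produce the expected result.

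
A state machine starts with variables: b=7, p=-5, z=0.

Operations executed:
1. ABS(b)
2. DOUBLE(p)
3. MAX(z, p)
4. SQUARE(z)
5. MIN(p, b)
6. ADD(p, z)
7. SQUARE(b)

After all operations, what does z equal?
z = 0

Tracing execution:
Step 1: ABS(b) → z = 0
Step 2: DOUBLE(p) → z = 0
Step 3: MAX(z, p) → z = 0
Step 4: SQUARE(z) → z = 0
Step 5: MIN(p, b) → z = 0
Step 6: ADD(p, z) → z = 0
Step 7: SQUARE(b) → z = 0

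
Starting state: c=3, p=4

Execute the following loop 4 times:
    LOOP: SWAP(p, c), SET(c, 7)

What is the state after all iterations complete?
c=7, p=7

Iteration trace:
Start: c=3, p=4
After iteration 1: c=7, p=3
After iteration 2: c=7, p=7
After iteration 3: c=7, p=7
After iteration 4: c=7, p=7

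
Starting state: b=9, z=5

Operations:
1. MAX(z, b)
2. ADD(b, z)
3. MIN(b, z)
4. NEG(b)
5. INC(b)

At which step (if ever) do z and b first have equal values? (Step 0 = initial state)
Step 1

z and b first become equal after step 1.

Comparing values at each step:
Initial: z=5, b=9
After step 1: z=9, b=9 ← equal!
After step 2: z=9, b=18
After step 3: z=9, b=9 ← equal!
After step 4: z=9, b=-9
After step 5: z=9, b=-8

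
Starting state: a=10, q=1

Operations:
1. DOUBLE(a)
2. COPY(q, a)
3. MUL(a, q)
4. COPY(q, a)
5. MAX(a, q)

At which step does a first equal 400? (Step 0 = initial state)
Step 3

Tracing a:
Initial: a = 10
After step 1: a = 20
After step 2: a = 20
After step 3: a = 400 ← first occurrence
After step 4: a = 400
After step 5: a = 400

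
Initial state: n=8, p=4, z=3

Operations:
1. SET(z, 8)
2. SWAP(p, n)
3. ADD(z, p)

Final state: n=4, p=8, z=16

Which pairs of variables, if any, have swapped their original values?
(n, p)

Comparing initial and final values:
z: 3 → 16
n: 8 → 4
p: 4 → 8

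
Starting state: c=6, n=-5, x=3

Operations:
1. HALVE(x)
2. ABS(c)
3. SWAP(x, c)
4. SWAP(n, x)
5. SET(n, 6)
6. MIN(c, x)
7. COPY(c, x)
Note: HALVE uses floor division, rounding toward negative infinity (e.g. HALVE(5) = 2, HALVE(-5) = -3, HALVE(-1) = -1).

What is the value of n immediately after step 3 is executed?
n = -5

Tracing n through execution:
Initial: n = -5
After step 1 (HALVE(x)): n = -5
After step 2 (ABS(c)): n = -5
After step 3 (SWAP(x, c)): n = -5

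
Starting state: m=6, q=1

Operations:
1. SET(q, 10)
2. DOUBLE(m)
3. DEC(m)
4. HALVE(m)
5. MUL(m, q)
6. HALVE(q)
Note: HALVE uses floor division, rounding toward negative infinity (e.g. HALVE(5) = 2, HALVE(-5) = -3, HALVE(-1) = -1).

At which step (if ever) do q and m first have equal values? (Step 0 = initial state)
Never

q and m never become equal during execution.

Comparing values at each step:
Initial: q=1, m=6
After step 1: q=10, m=6
After step 2: q=10, m=12
After step 3: q=10, m=11
After step 4: q=10, m=5
After step 5: q=10, m=50
After step 6: q=5, m=50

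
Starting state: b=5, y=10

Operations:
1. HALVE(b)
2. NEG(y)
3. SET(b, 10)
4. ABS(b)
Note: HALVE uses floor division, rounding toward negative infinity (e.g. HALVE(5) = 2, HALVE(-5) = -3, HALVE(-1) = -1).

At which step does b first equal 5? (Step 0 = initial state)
Step 0

Tracing b:
Initial: b = 5 ← first occurrence
After step 1: b = 2
After step 2: b = 2
After step 3: b = 10
After step 4: b = 10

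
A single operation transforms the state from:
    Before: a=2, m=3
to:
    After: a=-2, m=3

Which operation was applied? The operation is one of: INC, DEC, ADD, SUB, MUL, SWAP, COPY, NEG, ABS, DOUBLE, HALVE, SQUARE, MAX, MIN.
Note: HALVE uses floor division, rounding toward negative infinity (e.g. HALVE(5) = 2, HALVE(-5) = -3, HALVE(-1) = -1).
NEG(a)

Analyzing the change:
Before: a=2, m=3
After: a=-2, m=3
Variable a changed from 2 to -2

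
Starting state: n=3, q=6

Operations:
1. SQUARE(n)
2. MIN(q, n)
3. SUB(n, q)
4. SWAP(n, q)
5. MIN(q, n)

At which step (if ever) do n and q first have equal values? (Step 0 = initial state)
Never

n and q never become equal during execution.

Comparing values at each step:
Initial: n=3, q=6
After step 1: n=9, q=6
After step 2: n=9, q=6
After step 3: n=3, q=6
After step 4: n=6, q=3
After step 5: n=6, q=3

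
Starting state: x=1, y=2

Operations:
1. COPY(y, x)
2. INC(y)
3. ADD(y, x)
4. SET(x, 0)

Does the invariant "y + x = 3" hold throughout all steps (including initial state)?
No, violated after step 1

The invariant is violated after step 1.

State at each step:
Initial: x=1, y=2
After step 1: x=1, y=1
After step 2: x=1, y=2
After step 3: x=1, y=3
After step 4: x=0, y=3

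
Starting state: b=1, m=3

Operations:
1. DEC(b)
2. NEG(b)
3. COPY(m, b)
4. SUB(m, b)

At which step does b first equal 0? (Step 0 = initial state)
Step 1

Tracing b:
Initial: b = 1
After step 1: b = 0 ← first occurrence
After step 2: b = 0
After step 3: b = 0
After step 4: b = 0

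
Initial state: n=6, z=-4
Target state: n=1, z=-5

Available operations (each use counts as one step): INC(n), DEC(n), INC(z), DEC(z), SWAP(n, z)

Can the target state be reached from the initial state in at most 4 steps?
No

The target state cannot be reached within 4 steps.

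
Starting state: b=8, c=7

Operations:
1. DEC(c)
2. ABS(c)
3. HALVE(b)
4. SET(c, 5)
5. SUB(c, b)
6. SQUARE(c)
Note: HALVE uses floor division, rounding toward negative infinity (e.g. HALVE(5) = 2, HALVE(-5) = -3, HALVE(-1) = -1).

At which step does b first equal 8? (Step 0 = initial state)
Step 0

Tracing b:
Initial: b = 8 ← first occurrence
After step 1: b = 8
After step 2: b = 8
After step 3: b = 4
After step 4: b = 4
After step 5: b = 4
After step 6: b = 4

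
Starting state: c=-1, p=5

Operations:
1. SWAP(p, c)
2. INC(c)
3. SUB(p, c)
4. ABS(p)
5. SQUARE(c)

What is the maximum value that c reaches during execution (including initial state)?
36

Values of c at each step:
Initial: c = -1
After step 1: c = 5
After step 2: c = 6
After step 3: c = 6
After step 4: c = 6
After step 5: c = 36 ← maximum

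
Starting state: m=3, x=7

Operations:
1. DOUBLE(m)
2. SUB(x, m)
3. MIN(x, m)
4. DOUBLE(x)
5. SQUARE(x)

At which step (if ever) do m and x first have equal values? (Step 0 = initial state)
Never

m and x never become equal during execution.

Comparing values at each step:
Initial: m=3, x=7
After step 1: m=6, x=7
After step 2: m=6, x=1
After step 3: m=6, x=1
After step 4: m=6, x=2
After step 5: m=6, x=4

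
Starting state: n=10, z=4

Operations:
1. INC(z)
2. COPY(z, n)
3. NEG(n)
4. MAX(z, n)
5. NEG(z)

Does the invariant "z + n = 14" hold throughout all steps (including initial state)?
No, violated after step 1

The invariant is violated after step 1.

State at each step:
Initial: n=10, z=4
After step 1: n=10, z=5
After step 2: n=10, z=10
After step 3: n=-10, z=10
After step 4: n=-10, z=10
After step 5: n=-10, z=-10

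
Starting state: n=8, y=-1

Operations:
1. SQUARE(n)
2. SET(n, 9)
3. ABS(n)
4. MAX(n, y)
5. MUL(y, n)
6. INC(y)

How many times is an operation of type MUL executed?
1

Counting MUL operations:
Step 5: MUL(y, n) ← MUL
Total: 1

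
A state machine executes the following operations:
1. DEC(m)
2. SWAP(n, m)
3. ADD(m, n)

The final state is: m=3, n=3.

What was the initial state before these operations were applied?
m=4, n=0

Working backwards:
Final state: m=3, n=3
Before step 3 (ADD(m, n)): m=0, n=3
Before step 2 (SWAP(n, m)): m=3, n=0
Before step 1 (DEC(m)): m=4, n=0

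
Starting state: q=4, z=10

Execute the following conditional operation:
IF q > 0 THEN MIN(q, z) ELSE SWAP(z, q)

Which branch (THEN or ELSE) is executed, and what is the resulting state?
Branch: THEN, Final state: q=4, z=10

Evaluating condition: q > 0
q = 4
Condition is True, so THEN branch executes
After MIN(q, z): q=4, z=10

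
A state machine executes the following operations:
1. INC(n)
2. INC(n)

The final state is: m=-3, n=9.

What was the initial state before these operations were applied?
m=-3, n=7

Working backwards:
Final state: m=-3, n=9
Before step 2 (INC(n)): m=-3, n=8
Before step 1 (INC(n)): m=-3, n=7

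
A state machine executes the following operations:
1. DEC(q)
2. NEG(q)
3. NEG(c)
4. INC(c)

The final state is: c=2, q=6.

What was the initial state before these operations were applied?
c=-1, q=-5

Working backwards:
Final state: c=2, q=6
Before step 4 (INC(c)): c=1, q=6
Before step 3 (NEG(c)): c=-1, q=6
Before step 2 (NEG(q)): c=-1, q=-6
Before step 1 (DEC(q)): c=-1, q=-5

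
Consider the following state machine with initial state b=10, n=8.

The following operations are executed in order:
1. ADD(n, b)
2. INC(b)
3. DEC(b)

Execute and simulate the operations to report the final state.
{b: 10, n: 18}

Step-by-step execution:
Initial: b=10, n=8
After step 1 (ADD(n, b)): b=10, n=18
After step 2 (INC(b)): b=11, n=18
After step 3 (DEC(b)): b=10, n=18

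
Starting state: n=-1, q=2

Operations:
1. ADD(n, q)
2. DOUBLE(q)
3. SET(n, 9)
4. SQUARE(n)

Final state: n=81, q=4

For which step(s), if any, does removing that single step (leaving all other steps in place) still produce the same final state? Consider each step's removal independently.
Step(s) 1

Testing removal of each single step:
Without step 1: final = n=81, q=4 (same)
Without step 2: final = n=81, q=2 (different)
Without step 3: final = n=1, q=4 (different)
Without step 4: final = n=9, q=4 (different)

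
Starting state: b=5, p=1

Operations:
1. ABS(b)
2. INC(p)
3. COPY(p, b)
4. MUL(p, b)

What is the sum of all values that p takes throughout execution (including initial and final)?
34

Values of p at each step:
Initial: p = 1
After step 1: p = 1
After step 2: p = 2
After step 3: p = 5
After step 4: p = 25
Sum = 1 + 1 + 2 + 5 + 25 = 34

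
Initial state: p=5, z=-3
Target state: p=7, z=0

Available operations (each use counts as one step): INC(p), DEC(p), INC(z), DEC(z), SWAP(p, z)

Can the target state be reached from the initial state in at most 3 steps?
No

The target state cannot be reached within 3 steps.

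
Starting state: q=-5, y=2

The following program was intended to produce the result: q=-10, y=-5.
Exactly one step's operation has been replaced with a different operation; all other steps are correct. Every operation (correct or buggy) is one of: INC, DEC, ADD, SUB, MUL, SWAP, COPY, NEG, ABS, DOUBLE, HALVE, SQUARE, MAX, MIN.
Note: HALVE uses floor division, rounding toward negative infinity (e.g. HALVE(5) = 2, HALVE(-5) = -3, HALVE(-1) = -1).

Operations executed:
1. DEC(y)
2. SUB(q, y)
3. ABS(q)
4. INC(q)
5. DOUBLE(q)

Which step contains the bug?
Step 3

Trace with buggy code:
Initial: q=-5, y=2
After step 1: q=-5, y=1
After step 2: q=-6, y=1
After step 3: q=6, y=1
After step 4: q=7, y=1
After step 5: q=14, y=1
Actual final q=14, y=1 ≠ expected q=-10, y=-5.
Step 3 is the only position where a single-operation replacement can produce the expected result.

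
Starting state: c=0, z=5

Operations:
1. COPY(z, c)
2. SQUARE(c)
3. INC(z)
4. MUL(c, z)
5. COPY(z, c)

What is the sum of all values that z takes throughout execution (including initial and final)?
7

Values of z at each step:
Initial: z = 5
After step 1: z = 0
After step 2: z = 0
After step 3: z = 1
After step 4: z = 1
After step 5: z = 0
Sum = 5 + 0 + 0 + 1 + 1 + 0 = 7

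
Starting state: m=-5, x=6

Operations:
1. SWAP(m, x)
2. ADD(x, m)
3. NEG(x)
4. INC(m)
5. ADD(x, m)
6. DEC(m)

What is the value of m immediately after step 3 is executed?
m = 6

Tracing m through execution:
Initial: m = -5
After step 1 (SWAP(m, x)): m = 6
After step 2 (ADD(x, m)): m = 6
After step 3 (NEG(x)): m = 6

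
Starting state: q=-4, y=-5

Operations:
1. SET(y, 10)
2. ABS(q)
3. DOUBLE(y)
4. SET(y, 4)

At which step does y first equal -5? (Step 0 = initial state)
Step 0

Tracing y:
Initial: y = -5 ← first occurrence
After step 1: y = 10
After step 2: y = 10
After step 3: y = 20
After step 4: y = 4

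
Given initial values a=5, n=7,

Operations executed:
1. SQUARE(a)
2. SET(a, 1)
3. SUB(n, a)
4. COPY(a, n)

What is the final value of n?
n = 6

Tracing execution:
Step 1: SQUARE(a) → n = 7
Step 2: SET(a, 1) → n = 7
Step 3: SUB(n, a) → n = 6
Step 4: COPY(a, n) → n = 6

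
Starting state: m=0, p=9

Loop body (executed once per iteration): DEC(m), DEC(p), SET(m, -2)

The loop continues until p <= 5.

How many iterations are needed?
4

Tracing iterations:
Initial: m=0, p=9
After iteration 1: m=-2, p=8
After iteration 2: m=-2, p=7
After iteration 3: m=-2, p=6
After iteration 4: m=-2, p=5
p <= 5 now holds, so the loop exits after 4 iterations.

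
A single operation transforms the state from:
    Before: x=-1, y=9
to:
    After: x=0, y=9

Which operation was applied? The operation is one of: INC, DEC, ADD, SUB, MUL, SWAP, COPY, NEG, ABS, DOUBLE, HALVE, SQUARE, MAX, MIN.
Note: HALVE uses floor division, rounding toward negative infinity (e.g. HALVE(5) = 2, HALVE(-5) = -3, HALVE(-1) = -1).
INC(x)

Analyzing the change:
Before: x=-1, y=9
After: x=0, y=9
Variable x changed from -1 to 0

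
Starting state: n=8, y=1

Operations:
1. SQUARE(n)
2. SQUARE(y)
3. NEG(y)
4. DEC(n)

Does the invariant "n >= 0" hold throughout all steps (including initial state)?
Yes

The invariant holds at every step.

State at each step:
Initial: n=8, y=1
After step 1: n=64, y=1
After step 2: n=64, y=1
After step 3: n=64, y=-1
After step 4: n=63, y=-1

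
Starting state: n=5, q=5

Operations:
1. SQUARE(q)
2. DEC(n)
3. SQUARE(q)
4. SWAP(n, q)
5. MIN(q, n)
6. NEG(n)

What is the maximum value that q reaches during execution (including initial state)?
625

Values of q at each step:
Initial: q = 5
After step 1: q = 25
After step 2: q = 25
After step 3: q = 625 ← maximum
After step 4: q = 4
After step 5: q = 4
After step 6: q = 4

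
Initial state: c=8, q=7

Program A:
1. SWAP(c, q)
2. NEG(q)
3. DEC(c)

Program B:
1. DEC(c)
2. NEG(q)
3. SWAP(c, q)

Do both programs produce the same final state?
No

Program A final state: c=6, q=-8
Program B final state: c=-7, q=7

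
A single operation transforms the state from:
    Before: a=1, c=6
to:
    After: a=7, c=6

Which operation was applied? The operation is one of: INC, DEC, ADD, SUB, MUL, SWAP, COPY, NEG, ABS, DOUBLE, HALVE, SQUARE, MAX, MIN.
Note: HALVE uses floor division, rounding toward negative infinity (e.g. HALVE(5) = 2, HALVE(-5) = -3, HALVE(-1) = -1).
ADD(a, c)

Analyzing the change:
Before: a=1, c=6
After: a=7, c=6
Variable a changed from 1 to 7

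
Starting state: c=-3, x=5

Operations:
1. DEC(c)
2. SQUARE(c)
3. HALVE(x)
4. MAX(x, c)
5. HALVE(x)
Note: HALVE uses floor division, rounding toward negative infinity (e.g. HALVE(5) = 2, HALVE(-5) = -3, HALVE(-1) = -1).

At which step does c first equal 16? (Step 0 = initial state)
Step 2

Tracing c:
Initial: c = -3
After step 1: c = -4
After step 2: c = 16 ← first occurrence
After step 3: c = 16
After step 4: c = 16
After step 5: c = 16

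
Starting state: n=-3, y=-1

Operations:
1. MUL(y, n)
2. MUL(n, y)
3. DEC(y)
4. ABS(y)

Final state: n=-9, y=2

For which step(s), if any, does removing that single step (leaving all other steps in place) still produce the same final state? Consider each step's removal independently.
Step(s) 4

Testing removal of each single step:
Without step 1: final = n=3, y=2 (different)
Without step 2: final = n=-3, y=2 (different)
Without step 3: final = n=-9, y=3 (different)
Without step 4: final = n=-9, y=2 (same)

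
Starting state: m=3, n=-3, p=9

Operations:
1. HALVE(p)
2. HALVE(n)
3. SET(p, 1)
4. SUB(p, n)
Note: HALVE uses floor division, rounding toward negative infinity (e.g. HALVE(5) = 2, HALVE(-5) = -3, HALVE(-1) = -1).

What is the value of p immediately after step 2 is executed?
p = 4

Tracing p through execution:
Initial: p = 9
After step 1 (HALVE(p)): p = 4
After step 2 (HALVE(n)): p = 4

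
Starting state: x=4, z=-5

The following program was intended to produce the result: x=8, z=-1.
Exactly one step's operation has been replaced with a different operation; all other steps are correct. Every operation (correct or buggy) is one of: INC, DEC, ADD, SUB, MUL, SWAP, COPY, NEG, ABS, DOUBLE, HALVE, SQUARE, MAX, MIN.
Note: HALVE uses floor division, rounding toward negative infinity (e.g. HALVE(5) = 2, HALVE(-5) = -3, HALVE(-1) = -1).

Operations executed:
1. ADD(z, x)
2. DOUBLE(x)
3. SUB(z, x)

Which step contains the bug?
Step 3

Trace with buggy code:
Initial: x=4, z=-5
After step 1: x=4, z=-1
After step 2: x=8, z=-1
After step 3: x=8, z=-9
Actual final x=8, z=-9 ≠ expected x=8, z=-1.
Step 3 is the only position where a single-operation replacement can produce the expected result.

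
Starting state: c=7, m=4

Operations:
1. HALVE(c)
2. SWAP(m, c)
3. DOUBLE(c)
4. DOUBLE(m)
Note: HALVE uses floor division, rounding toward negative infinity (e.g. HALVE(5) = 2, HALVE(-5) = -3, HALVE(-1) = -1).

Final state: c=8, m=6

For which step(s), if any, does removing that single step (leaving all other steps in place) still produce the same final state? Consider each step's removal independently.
None - removing any single step changes the final result

Testing removal of each single step:
Without step 1: final = c=8, m=14 (different)
Without step 2: final = c=6, m=8 (different)
Without step 3: final = c=4, m=6 (different)
Without step 4: final = c=8, m=3 (different)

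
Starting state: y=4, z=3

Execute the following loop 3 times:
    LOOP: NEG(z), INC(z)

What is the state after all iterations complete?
y=4, z=-2

Iteration trace:
Start: y=4, z=3
After iteration 1: y=4, z=-2
After iteration 2: y=4, z=3
After iteration 3: y=4, z=-2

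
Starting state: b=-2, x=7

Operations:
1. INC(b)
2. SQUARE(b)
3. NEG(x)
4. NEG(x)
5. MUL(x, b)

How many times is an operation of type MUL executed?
1

Counting MUL operations:
Step 5: MUL(x, b) ← MUL
Total: 1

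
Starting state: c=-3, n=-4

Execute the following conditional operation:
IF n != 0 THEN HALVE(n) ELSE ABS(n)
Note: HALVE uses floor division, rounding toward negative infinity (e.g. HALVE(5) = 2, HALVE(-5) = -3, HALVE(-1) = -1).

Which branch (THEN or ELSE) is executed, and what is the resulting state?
Branch: THEN, Final state: c=-3, n=-2

Evaluating condition: n != 0
n = -4
Condition is True, so THEN branch executes
After HALVE(n): c=-3, n=-2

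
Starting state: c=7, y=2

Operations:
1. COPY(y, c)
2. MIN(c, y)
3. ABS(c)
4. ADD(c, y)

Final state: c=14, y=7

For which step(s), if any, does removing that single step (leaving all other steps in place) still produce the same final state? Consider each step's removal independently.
Step(s) 2, 3

Testing removal of each single step:
Without step 1: final = c=4, y=2 (different)
Without step 2: final = c=14, y=7 (same)
Without step 3: final = c=14, y=7 (same)
Without step 4: final = c=7, y=7 (different)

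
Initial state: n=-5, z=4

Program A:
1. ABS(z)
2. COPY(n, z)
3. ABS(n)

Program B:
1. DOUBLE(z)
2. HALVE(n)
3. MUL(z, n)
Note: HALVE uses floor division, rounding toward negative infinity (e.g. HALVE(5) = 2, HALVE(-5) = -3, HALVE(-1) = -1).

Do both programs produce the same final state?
No

Program A final state: n=4, z=4
Program B final state: n=-3, z=-24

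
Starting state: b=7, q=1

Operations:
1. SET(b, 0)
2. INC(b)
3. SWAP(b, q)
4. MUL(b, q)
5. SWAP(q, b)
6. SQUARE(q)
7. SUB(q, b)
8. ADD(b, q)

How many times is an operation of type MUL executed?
1

Counting MUL operations:
Step 4: MUL(b, q) ← MUL
Total: 1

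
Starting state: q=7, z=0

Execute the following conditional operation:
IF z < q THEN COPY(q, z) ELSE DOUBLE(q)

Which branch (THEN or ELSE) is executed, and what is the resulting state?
Branch: THEN, Final state: q=0, z=0

Evaluating condition: z < q
z = 0, q = 7
Condition is True, so THEN branch executes
After COPY(q, z): q=0, z=0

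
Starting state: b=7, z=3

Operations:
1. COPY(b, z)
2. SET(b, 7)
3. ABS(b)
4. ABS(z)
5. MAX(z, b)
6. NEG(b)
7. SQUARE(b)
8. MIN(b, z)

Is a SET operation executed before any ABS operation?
Yes

First SET: step 2
First ABS: step 3
Since 2 < 3, SET comes first.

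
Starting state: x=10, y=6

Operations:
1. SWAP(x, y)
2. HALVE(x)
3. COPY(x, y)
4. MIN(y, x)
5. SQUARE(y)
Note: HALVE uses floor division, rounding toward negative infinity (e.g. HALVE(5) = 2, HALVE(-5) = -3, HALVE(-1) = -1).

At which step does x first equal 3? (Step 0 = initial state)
Step 2

Tracing x:
Initial: x = 10
After step 1: x = 6
After step 2: x = 3 ← first occurrence
After step 3: x = 10
After step 4: x = 10
After step 5: x = 10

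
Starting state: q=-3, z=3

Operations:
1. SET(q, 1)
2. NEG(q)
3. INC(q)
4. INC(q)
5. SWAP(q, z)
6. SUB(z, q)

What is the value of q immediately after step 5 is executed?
q = 3

Tracing q through execution:
Initial: q = -3
After step 1 (SET(q, 1)): q = 1
After step 2 (NEG(q)): q = -1
After step 3 (INC(q)): q = 0
After step 4 (INC(q)): q = 1
After step 5 (SWAP(q, z)): q = 3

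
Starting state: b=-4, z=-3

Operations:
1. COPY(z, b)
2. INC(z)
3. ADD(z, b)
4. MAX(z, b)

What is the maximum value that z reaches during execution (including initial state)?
-3

Values of z at each step:
Initial: z = -3 ← maximum
After step 1: z = -4
After step 2: z = -3
After step 3: z = -7
After step 4: z = -4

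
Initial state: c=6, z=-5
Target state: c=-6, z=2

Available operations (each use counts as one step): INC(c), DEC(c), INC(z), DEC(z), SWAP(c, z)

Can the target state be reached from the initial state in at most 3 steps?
No

The target state cannot be reached within 3 steps.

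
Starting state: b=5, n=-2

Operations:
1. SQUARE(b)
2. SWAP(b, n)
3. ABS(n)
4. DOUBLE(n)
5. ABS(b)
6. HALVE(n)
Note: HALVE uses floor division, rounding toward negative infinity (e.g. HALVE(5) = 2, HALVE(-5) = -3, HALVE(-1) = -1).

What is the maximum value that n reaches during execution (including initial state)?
50

Values of n at each step:
Initial: n = -2
After step 1: n = -2
After step 2: n = 25
After step 3: n = 25
After step 4: n = 50 ← maximum
After step 5: n = 50
After step 6: n = 25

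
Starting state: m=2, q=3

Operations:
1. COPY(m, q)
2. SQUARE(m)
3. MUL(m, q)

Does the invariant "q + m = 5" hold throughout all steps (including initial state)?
No, violated after step 1

The invariant is violated after step 1.

State at each step:
Initial: m=2, q=3
After step 1: m=3, q=3
After step 2: m=9, q=3
After step 3: m=27, q=3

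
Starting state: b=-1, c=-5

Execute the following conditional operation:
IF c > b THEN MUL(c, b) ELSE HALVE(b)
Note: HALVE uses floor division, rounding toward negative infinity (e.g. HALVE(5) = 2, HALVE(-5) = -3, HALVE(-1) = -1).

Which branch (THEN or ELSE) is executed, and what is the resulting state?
Branch: ELSE, Final state: b=-1, c=-5

Evaluating condition: c > b
c = -5, b = -1
Condition is False, so ELSE branch executes
After HALVE(b): b=-1, c=-5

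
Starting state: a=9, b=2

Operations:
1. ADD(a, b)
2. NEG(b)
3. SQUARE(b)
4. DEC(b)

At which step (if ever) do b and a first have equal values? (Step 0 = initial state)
Never

b and a never become equal during execution.

Comparing values at each step:
Initial: b=2, a=9
After step 1: b=2, a=11
After step 2: b=-2, a=11
After step 3: b=4, a=11
After step 4: b=3, a=11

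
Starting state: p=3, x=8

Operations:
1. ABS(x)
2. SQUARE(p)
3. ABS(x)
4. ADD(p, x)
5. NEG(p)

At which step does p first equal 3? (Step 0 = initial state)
Step 0

Tracing p:
Initial: p = 3 ← first occurrence
After step 1: p = 3
After step 2: p = 9
After step 3: p = 9
After step 4: p = 17
After step 5: p = -17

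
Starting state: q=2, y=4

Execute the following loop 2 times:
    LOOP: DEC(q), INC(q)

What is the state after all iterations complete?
q=2, y=4

Iteration trace:
Start: q=2, y=4
After iteration 1: q=2, y=4
After iteration 2: q=2, y=4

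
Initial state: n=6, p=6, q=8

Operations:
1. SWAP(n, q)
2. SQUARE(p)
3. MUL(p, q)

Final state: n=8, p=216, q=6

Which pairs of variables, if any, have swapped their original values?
(n, q)

Comparing initial and final values:
n: 6 → 8
p: 6 → 216
q: 8 → 6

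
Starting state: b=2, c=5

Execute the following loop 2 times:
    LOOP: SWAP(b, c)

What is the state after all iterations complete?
b=2, c=5

Iteration trace:
Start: b=2, c=5
After iteration 1: b=5, c=2
After iteration 2: b=2, c=5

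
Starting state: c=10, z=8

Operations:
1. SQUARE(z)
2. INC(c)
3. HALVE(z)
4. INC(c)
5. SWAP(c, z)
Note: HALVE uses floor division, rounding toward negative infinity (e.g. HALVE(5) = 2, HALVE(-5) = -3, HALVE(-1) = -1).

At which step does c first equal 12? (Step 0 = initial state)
Step 4

Tracing c:
Initial: c = 10
After step 1: c = 10
After step 2: c = 11
After step 3: c = 11
After step 4: c = 12 ← first occurrence
After step 5: c = 32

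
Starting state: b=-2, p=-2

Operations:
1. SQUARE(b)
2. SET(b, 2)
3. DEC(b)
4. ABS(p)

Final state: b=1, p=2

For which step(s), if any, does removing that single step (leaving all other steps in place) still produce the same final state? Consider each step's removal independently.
Step(s) 1

Testing removal of each single step:
Without step 1: final = b=1, p=2 (same)
Without step 2: final = b=3, p=2 (different)
Without step 3: final = b=2, p=2 (different)
Without step 4: final = b=1, p=-2 (different)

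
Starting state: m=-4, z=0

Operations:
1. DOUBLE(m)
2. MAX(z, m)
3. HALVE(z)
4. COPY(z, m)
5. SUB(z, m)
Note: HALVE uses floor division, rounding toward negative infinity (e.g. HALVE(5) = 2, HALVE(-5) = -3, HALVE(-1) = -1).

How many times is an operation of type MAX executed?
1

Counting MAX operations:
Step 2: MAX(z, m) ← MAX
Total: 1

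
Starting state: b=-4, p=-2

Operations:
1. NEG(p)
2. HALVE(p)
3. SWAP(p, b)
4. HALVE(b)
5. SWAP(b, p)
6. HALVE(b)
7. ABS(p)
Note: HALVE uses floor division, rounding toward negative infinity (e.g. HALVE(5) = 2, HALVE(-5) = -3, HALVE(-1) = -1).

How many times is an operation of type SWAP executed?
2

Counting SWAP operations:
Step 3: SWAP(p, b) ← SWAP
Step 5: SWAP(b, p) ← SWAP
Total: 2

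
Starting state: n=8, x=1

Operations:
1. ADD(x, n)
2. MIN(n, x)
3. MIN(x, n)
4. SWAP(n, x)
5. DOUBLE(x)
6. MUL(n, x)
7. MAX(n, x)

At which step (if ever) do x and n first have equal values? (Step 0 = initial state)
Step 3

x and n first become equal after step 3.

Comparing values at each step:
Initial: x=1, n=8
After step 1: x=9, n=8
After step 2: x=9, n=8
After step 3: x=8, n=8 ← equal!
After step 4: x=8, n=8 ← equal!
After step 5: x=16, n=8
After step 6: x=16, n=128
After step 7: x=16, n=128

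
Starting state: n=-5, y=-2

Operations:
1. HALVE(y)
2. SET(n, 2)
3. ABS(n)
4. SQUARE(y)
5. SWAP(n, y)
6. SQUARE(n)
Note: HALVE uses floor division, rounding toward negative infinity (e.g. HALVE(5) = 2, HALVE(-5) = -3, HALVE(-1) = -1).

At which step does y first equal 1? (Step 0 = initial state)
Step 4

Tracing y:
Initial: y = -2
After step 1: y = -1
After step 2: y = -1
After step 3: y = -1
After step 4: y = 1 ← first occurrence
After step 5: y = 2
After step 6: y = 2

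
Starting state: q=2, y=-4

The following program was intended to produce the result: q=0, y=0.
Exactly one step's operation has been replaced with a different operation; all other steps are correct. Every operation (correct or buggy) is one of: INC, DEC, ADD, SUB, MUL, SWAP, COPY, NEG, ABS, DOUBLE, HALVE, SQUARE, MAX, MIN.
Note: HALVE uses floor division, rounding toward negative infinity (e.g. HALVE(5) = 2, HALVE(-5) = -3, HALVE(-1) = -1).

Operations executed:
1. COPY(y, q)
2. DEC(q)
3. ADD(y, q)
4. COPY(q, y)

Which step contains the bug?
Step 2

Trace with buggy code:
Initial: q=2, y=-4
After step 1: q=2, y=2
After step 2: q=1, y=2
After step 3: q=1, y=3
After step 4: q=3, y=3
Actual final q=3, y=3 ≠ expected q=0, y=0.
Step 2 is the only position where a single-operation replacement can produce the expected result.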